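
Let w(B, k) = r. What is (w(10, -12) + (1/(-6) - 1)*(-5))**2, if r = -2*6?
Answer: 1369/36 ≈ 38.028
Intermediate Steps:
r = -12
w(B, k) = -12
(w(10, -12) + (1/(-6) - 1)*(-5))**2 = (-12 + (1/(-6) - 1)*(-5))**2 = (-12 + (-1/6 - 1)*(-5))**2 = (-12 - 7/6*(-5))**2 = (-12 + 35/6)**2 = (-37/6)**2 = 1369/36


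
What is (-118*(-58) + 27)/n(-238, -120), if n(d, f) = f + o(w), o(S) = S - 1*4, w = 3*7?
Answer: -6871/103 ≈ -66.709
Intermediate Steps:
w = 21
o(S) = -4 + S (o(S) = S - 4 = -4 + S)
n(d, f) = 17 + f (n(d, f) = f + (-4 + 21) = f + 17 = 17 + f)
(-118*(-58) + 27)/n(-238, -120) = (-118*(-58) + 27)/(17 - 120) = (6844 + 27)/(-103) = 6871*(-1/103) = -6871/103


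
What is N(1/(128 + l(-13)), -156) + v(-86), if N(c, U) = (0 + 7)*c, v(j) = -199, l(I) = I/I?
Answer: -25664/129 ≈ -198.95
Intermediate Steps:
l(I) = 1
N(c, U) = 7*c
N(1/(128 + l(-13)), -156) + v(-86) = 7/(128 + 1) - 199 = 7/129 - 199 = -25664/129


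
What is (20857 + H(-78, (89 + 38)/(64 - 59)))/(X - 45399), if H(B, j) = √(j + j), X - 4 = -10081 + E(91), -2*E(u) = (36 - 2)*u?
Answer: -20857/57023 - √1270/285115 ≈ -0.36589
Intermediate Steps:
E(u) = -17*u (E(u) = -(36 - 2)*u/2 = -17*u)
X = -11624 (X = 4 + (-10081 - 17*91) = 4 + (-10081 - 1547) = 4 - 11628 = -11624)
H(B, j) = √2*√j (H(B, j) = √(2*j) = √2*√j)
(20857 + H(-78, (89 + 38)/(64 - 59)))/(X - 45399) = (20857 + √2*√((89 + 38)/(64 - 59)))/(-11624 - 45399) = (20857 + √2*√(127/5))/(-57023) = (20857 + √2*√(127*(⅕)))*(-1/57023) = (20857 + √2*√(127/5))*(-1/57023) = (20857 + √2*(√635/5))*(-1/57023) = (20857 + √1270/5)*(-1/57023) = -20857/57023 - √1270/285115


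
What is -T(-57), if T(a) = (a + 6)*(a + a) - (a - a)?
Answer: -5814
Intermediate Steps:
T(a) = 2*a*(6 + a) (T(a) = (6 + a)*(2*a) - 1*0 = 2*a*(6 + a) + 0 = 2*a*(6 + a))
-T(-57) = -2*(-57)*(6 - 57) = -2*(-57)*(-51) = -1*5814 = -5814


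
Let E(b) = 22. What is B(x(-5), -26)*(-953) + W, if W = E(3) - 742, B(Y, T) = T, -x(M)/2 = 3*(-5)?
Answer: 24058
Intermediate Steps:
x(M) = 30 (x(M) = -6*(-5) = -2*(-15) = 30)
W = -720 (W = 22 - 742 = -720)
B(x(-5), -26)*(-953) + W = -26*(-953) - 720 = 24778 - 720 = 24058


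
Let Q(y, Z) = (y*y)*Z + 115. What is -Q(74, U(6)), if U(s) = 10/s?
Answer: -27725/3 ≈ -9241.7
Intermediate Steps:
Q(y, Z) = 115 + Z*y² (Q(y, Z) = y²*Z + 115 = Z*y² + 115 = 115 + Z*y²)
-Q(74, U(6)) = -(115 + (10/6)*74²) = -(115 + (10*(⅙))*5476) = -(115 + (5/3)*5476) = -(115 + 27380/3) = -1*27725/3 = -27725/3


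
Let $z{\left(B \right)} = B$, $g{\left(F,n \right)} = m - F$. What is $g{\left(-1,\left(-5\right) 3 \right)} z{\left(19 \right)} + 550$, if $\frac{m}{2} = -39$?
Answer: $-913$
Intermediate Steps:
$m = -78$ ($m = 2 \left(-39\right) = -78$)
$g{\left(F,n \right)} = -78 - F$
$g{\left(-1,\left(-5\right) 3 \right)} z{\left(19 \right)} + 550 = \left(-78 - -1\right) 19 + 550 = \left(-78 + 1\right) 19 + 550 = \left(-77\right) 19 + 550 = -1463 + 550 = -913$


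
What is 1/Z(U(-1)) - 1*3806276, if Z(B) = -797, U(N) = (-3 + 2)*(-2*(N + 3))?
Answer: -3033601973/797 ≈ -3.8063e+6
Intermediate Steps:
U(N) = 6 + 2*N (U(N) = -(-2)*(3 + N) = -(-6 - 2*N) = 6 + 2*N)
1/Z(U(-1)) - 1*3806276 = 1/(-797) - 1*3806276 = -1/797 - 3806276 = -3033601973/797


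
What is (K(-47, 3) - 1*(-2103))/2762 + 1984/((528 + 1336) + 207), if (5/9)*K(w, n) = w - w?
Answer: 9835121/5720102 ≈ 1.7194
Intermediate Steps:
K(w, n) = 0 (K(w, n) = 9*(w - w)/5 = (9/5)*0 = 0)
(K(-47, 3) - 1*(-2103))/2762 + 1984/((528 + 1336) + 207) = (0 - 1*(-2103))/2762 + 1984/((528 + 1336) + 207) = (0 + 2103)*(1/2762) + 1984/(1864 + 207) = 2103*(1/2762) + 1984/2071 = 2103/2762 + 1984*(1/2071) = 2103/2762 + 1984/2071 = 9835121/5720102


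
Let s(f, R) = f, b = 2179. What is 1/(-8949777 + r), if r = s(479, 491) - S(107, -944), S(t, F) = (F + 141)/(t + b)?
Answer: -2286/20458094425 ≈ -1.1174e-7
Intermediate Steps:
S(t, F) = (141 + F)/(2179 + t) (S(t, F) = (F + 141)/(t + 2179) = (141 + F)/(2179 + t))
r = 1095797/2286 (r = 479 - (141 - 944)/(2179 + 107) = 479 - (-803)/2286 = 479 - 1*(-803/2286) = 479 + 803/2286 = 1095797/2286 ≈ 479.35)
1/(-8949777 + r) = 1/(-8949777 + 1095797/2286) = 1/(-20458094425/2286) = -2286/20458094425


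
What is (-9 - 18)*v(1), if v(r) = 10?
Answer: -270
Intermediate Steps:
(-9 - 18)*v(1) = (-9 - 18)*10 = -27*10 = -270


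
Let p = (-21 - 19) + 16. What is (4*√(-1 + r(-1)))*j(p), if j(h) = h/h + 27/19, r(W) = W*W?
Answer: 0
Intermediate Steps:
r(W) = W²
p = -24 (p = -40 + 16 = -24)
j(h) = 46/19 (j(h) = 1 + 27*(1/19) = 1 + 27/19 = 46/19)
(4*√(-1 + r(-1)))*j(p) = (4*√(-1 + (-1)²))*(46/19) = (4*√(-1 + 1))*(46/19) = (4*√0)*(46/19) = (4*0)*(46/19) = 0*(46/19) = 0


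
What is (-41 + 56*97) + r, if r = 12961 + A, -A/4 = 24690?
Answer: -80408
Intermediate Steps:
A = -98760 (A = -4*24690 = -98760)
r = -85799 (r = 12961 - 98760 = -85799)
(-41 + 56*97) + r = (-41 + 56*97) - 85799 = (-41 + 5432) - 85799 = 5391 - 85799 = -80408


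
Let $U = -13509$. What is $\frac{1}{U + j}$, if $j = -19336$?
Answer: $- \frac{1}{32845} \approx -3.0446 \cdot 10^{-5}$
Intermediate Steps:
$\frac{1}{U + j} = \frac{1}{-13509 - 19336} = \frac{1}{-32845} = - \frac{1}{32845}$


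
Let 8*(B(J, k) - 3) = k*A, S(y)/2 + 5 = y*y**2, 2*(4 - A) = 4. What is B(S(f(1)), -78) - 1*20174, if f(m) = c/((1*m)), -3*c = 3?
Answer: -40381/2 ≈ -20191.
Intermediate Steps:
A = 2 (A = 4 - 1/2*4 = 4 - 2 = 2)
c = -1 (c = -1/3*3 = -1)
f(m) = -1/m (f(m) = -1/(1*m) = -1/m)
S(y) = -10 + 2*y**3 (S(y) = -10 + 2*(y*y**2) = -10 + 2*y**3)
B(J, k) = 3 + k/4 (B(J, k) = 3 + (k*2)/8 = 3 + (2*k)/8 = 3 + k/4)
B(S(f(1)), -78) - 1*20174 = (3 + (1/4)*(-78)) - 1*20174 = (3 - 39/2) - 20174 = -33/2 - 20174 = -40381/2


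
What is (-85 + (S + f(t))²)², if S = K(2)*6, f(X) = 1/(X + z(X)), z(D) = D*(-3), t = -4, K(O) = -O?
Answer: 12852225/4096 ≈ 3137.8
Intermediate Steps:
z(D) = -3*D
f(X) = -1/(2*X) (f(X) = 1/(X - 3*X) = 1/(-2*X) = -1/(2*X))
S = -12 (S = -1*2*6 = -2*6 = -12)
(-85 + (S + f(t))²)² = (-85 + (-12 - ½/(-4))²)² = (-85 + (-12 - ½*(-¼))²)² = (-85 + (-12 + ⅛)²)² = (-85 + (-95/8)²)² = (-85 + 9025/64)² = (3585/64)² = 12852225/4096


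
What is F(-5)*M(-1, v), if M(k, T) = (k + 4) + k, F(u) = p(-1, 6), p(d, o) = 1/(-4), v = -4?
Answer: -½ ≈ -0.50000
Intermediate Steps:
p(d, o) = -¼
F(u) = -¼
M(k, T) = 4 + 2*k (M(k, T) = (4 + k) + k = 4 + 2*k)
F(-5)*M(-1, v) = -(4 + 2*(-1))/4 = -(4 - 2)/4 = -¼*2 = -½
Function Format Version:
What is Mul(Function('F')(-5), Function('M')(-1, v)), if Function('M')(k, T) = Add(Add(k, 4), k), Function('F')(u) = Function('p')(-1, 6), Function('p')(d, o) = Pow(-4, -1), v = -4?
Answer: Rational(-1, 2) ≈ -0.50000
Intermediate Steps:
Function('p')(d, o) = Rational(-1, 4)
Function('F')(u) = Rational(-1, 4)
Function('M')(k, T) = Add(4, Mul(2, k)) (Function('M')(k, T) = Add(Add(4, k), k) = Add(4, Mul(2, k)))
Mul(Function('F')(-5), Function('M')(-1, v)) = Mul(Rational(-1, 4), Add(4, Mul(2, -1))) = Mul(Rational(-1, 4), Add(4, -2)) = Mul(Rational(-1, 4), 2) = Rational(-1, 2)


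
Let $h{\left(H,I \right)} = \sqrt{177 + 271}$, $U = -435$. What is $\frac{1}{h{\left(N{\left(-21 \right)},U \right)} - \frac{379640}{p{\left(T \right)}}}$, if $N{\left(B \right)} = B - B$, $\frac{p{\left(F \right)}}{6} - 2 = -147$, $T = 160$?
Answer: $\frac{825717}{359468596} - \frac{7569 \sqrt{7}}{179734298} \approx 0.0021856$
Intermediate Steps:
$p{\left(F \right)} = -870$ ($p{\left(F \right)} = 12 + 6 \left(-147\right) = 12 - 882 = -870$)
$N{\left(B \right)} = 0$
$h{\left(H,I \right)} = 8 \sqrt{7}$ ($h{\left(H,I \right)} = \sqrt{448} = 8 \sqrt{7}$)
$\frac{1}{h{\left(N{\left(-21 \right)},U \right)} - \frac{379640}{p{\left(T \right)}}} = \frac{1}{8 \sqrt{7} - \frac{379640}{-870}} = \frac{1}{8 \sqrt{7} - - \frac{37964}{87}} = \frac{1}{8 \sqrt{7} + \frac{37964}{87}} = \frac{1}{\frac{37964}{87} + 8 \sqrt{7}}$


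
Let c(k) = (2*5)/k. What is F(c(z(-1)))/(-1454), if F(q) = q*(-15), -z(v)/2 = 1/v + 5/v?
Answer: 25/2908 ≈ 0.0085970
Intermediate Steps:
z(v) = -12/v (z(v) = -2*(1/v + 5/v) = -12/v)
c(k) = 10/k
F(q) = -15*q
F(c(z(-1)))/(-1454) = -150/((-12/(-1)))/(-1454) = -150/((-12*(-1)))*(-1/1454) = -150/12*(-1/1454) = -15*⅚*(-1/1454) = -25/2*(-1/1454) = 25/2908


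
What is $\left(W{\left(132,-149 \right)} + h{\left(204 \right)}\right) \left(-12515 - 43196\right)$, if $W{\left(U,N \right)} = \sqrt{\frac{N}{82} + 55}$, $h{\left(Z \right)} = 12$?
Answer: $-668532 - \frac{389977 \sqrt{7298}}{82} \approx -1.0748 \cdot 10^{6}$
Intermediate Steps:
$W{\left(U,N \right)} = \sqrt{55 + \frac{N}{82}}$ ($W{\left(U,N \right)} = \sqrt{N \frac{1}{82} + 55} = \sqrt{\frac{N}{82} + 55} = \sqrt{55 + \frac{N}{82}}$)
$\left(W{\left(132,-149 \right)} + h{\left(204 \right)}\right) \left(-12515 - 43196\right) = \left(\frac{\sqrt{369820 + 82 \left(-149\right)}}{82} + 12\right) \left(-12515 - 43196\right) = \left(\frac{\sqrt{369820 - 12218}}{82} + 12\right) \left(-55711\right) = \left(\frac{\sqrt{357602}}{82} + 12\right) \left(-55711\right) = \left(\frac{7 \sqrt{7298}}{82} + 12\right) \left(-55711\right) = \left(12 + \frac{7 \sqrt{7298}}{82}\right) \left(-55711\right) = -668532 - \frac{389977 \sqrt{7298}}{82}$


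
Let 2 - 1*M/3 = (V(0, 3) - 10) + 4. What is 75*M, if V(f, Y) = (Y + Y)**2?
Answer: -6300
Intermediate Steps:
V(f, Y) = 4*Y**2 (V(f, Y) = (2*Y)**2 = 4*Y**2)
M = -84 (M = 6 - 3*((4*3**2 - 10) + 4) = 6 - 3*((4*9 - 10) + 4) = 6 - 3*((36 - 10) + 4) = 6 - 3*(26 + 4) = 6 - 3*30 = 6 - 90 = -84)
75*M = 75*(-84) = -6300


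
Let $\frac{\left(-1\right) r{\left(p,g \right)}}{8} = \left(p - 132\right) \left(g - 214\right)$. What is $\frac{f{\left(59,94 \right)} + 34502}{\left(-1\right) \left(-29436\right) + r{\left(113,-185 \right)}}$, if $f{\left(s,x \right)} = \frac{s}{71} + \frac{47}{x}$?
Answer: $- \frac{4899473}{4432104} \approx -1.1055$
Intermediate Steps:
$r{\left(p,g \right)} = - 8 \left(-214 + g\right) \left(-132 + p\right)$ ($r{\left(p,g \right)} = - 8 \left(p - 132\right) \left(g - 214\right) = - 8 \left(-132 + p\right) \left(-214 + g\right) = - 8 \left(-214 + g\right) \left(-132 + p\right)$)
$f{\left(s,x \right)} = \frac{47}{x} + \frac{s}{71}$ ($f{\left(s,x \right)} = s \frac{1}{71} + \frac{47}{x} = \frac{s}{71} + \frac{47}{x} = \frac{47}{x} + \frac{s}{71}$)
$\frac{f{\left(59,94 \right)} + 34502}{\left(-1\right) \left(-29436\right) + r{\left(113,-185 \right)}} = \frac{\left(\frac{47}{94} + \frac{1}{71} \cdot 59\right) + 34502}{\left(-1\right) \left(-29436\right) + \left(-225984 + 1056 \left(-185\right) + 1712 \cdot 113 - \left(-1480\right) 113\right)} = \frac{\left(47 \cdot \frac{1}{94} + \frac{59}{71}\right) + 34502}{29436 + \left(-225984 - 195360 + 193456 + 167240\right)} = \frac{\left(\frac{1}{2} + \frac{59}{71}\right) + 34502}{29436 - 60648} = \frac{\frac{189}{142} + 34502}{-31212} = \frac{4899473}{142} \left(- \frac{1}{31212}\right) = - \frac{4899473}{4432104}$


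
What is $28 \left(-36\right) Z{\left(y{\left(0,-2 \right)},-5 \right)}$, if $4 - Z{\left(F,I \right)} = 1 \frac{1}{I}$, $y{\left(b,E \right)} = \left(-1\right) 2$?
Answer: $- \frac{21168}{5} \approx -4233.6$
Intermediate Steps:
$y{\left(b,E \right)} = -2$
$Z{\left(F,I \right)} = 4 - \frac{1}{I}$ ($Z{\left(F,I \right)} = 4 - 1 \frac{1}{I} = 4 - \frac{1}{I}$)
$28 \left(-36\right) Z{\left(y{\left(0,-2 \right)},-5 \right)} = 28 \left(-36\right) \left(4 - \frac{1}{-5}\right) = - 1008 \left(4 - - \frac{1}{5}\right) = - 1008 \left(4 + \frac{1}{5}\right) = \left(-1008\right) \frac{21}{5} = - \frac{21168}{5}$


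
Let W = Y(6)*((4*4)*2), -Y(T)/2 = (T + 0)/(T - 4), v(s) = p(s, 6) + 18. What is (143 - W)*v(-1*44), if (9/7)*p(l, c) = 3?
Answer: 20435/3 ≈ 6811.7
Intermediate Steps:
p(l, c) = 7/3 (p(l, c) = (7/9)*3 = 7/3)
v(s) = 61/3 (v(s) = 7/3 + 18 = 61/3)
Y(T) = -2*T/(-4 + T) (Y(T) = -2*(T + 0)/(T - 4) = -2*T/(-4 + T))
W = -192 (W = (-2*6/(-4 + 6))*((4*4)*2) = (-2*6/2)*(16*2) = -2*6*1/2*32 = -6*32 = -192)
(143 - W)*v(-1*44) = (143 - 1*(-192))*(61/3) = (143 + 192)*(61/3) = 335*(61/3) = 20435/3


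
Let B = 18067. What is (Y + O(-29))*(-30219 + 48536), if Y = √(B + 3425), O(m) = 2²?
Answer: 73268 + 109902*√597 ≈ 2.7586e+6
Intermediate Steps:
O(m) = 4
Y = 6*√597 (Y = √(18067 + 3425) = √21492 = 6*√597 ≈ 146.60)
(Y + O(-29))*(-30219 + 48536) = (6*√597 + 4)*(-30219 + 48536) = (4 + 6*√597)*18317 = 73268 + 109902*√597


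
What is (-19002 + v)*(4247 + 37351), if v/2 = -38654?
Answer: -4006303380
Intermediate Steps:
v = -77308 (v = 2*(-38654) = -77308)
(-19002 + v)*(4247 + 37351) = (-19002 - 77308)*(4247 + 37351) = -96310*41598 = -4006303380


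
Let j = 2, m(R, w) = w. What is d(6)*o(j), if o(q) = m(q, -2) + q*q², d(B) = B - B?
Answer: 0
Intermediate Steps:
d(B) = 0
o(q) = -2 + q³ (o(q) = -2 + q*q² = -2 + q³)
d(6)*o(j) = 0*(-2 + 2³) = 0*(-2 + 8) = 0*6 = 0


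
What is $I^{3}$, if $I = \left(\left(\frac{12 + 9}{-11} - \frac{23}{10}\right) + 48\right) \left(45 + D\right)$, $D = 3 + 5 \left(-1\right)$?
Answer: $\frac{8886593316229091}{1331000} \approx 6.6766 \cdot 10^{9}$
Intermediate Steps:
$D = -2$ ($D = 3 - 5 = -2$)
$I = \frac{207131}{110}$ ($I = \left(\left(\frac{12 + 9}{-11} - \frac{23}{10}\right) + 48\right) \left(45 - 2\right) = \left(\left(21 \left(- \frac{1}{11}\right) - \frac{23}{10}\right) + 48\right) 43 = \left(\left(- \frac{21}{11} - \frac{23}{10}\right) + 48\right) 43 = \left(- \frac{463}{110} + 48\right) 43 = \frac{4817}{110} \cdot 43 = \frac{207131}{110} \approx 1883.0$)
$I^{3} = \left(\frac{207131}{110}\right)^{3} = \frac{8886593316229091}{1331000}$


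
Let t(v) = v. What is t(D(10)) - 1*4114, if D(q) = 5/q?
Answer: -8227/2 ≈ -4113.5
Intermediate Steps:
t(D(10)) - 1*4114 = 5/10 - 1*4114 = 5*(1/10) - 4114 = 1/2 - 4114 = -8227/2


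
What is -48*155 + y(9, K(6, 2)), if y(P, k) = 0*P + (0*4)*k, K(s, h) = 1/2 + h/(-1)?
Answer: -7440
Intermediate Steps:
K(s, h) = ½ - h (K(s, h) = 1*(½) + h*(-1) = ½ - h)
y(P, k) = 0 (y(P, k) = 0 + 0*k = 0 + 0 = 0)
-48*155 + y(9, K(6, 2)) = -48*155 + 0 = -7440 + 0 = -7440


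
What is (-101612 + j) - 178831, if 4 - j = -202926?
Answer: -77513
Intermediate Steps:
j = 202930 (j = 4 - 1*(-202926) = 4 + 202926 = 202930)
(-101612 + j) - 178831 = (-101612 + 202930) - 178831 = 101318 - 178831 = -77513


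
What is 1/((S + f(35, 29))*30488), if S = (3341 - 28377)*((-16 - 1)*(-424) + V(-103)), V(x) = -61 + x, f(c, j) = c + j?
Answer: -1/5376666117760 ≈ -1.8599e-13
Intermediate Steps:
S = -176353584 (S = (3341 - 28377)*((-16 - 1)*(-424) + (-61 - 103)) = -25036*(-17*(-424) - 164) = -25036*(7208 - 164) = -25036*7044 = -176353584)
1/((S + f(35, 29))*30488) = 1/((-176353584 + (35 + 29))*30488) = (1/30488)/(-176353584 + 64) = (1/30488)/(-176353520) = -1/176353520*1/30488 = -1/5376666117760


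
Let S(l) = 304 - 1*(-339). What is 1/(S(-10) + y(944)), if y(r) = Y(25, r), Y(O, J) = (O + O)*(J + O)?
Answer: 1/49093 ≈ 2.0370e-5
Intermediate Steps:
S(l) = 643 (S(l) = 304 + 339 = 643)
Y(O, J) = 2*O*(J + O) (Y(O, J) = (2*O)*(J + O) = 2*O*(J + O))
y(r) = 1250 + 50*r (y(r) = 2*25*(r + 25) = 2*25*(25 + r) = 1250 + 50*r)
1/(S(-10) + y(944)) = 1/(643 + (1250 + 50*944)) = 1/(643 + (1250 + 47200)) = 1/(643 + 48450) = 1/49093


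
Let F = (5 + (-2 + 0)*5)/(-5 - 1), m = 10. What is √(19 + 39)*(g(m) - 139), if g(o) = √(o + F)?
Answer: √58*(-834 + √390)/6 ≈ -1033.5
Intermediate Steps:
F = ⅚ (F = (5 - 2*5)/(-6) = (5 - 10)*(-⅙) = -5*(-⅙) = ⅚ ≈ 0.83333)
g(o) = √(⅚ + o) (g(o) = √(o + ⅚) = √(⅚ + o))
√(19 + 39)*(g(m) - 139) = √(19 + 39)*(√(30 + 36*10)/6 - 139) = √58*(√(30 + 360)/6 - 139) = √58*(√390/6 - 139) = √58*(-139 + √390/6)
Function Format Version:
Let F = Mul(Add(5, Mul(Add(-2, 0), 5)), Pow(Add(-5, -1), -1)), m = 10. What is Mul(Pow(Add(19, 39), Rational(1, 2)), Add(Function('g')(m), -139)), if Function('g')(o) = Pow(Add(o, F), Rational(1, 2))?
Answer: Mul(Rational(1, 6), Pow(58, Rational(1, 2)), Add(-834, Pow(390, Rational(1, 2)))) ≈ -1033.5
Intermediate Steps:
F = Rational(5, 6) (F = Mul(Add(5, Mul(-2, 5)), Pow(-6, -1)) = Mul(Add(5, -10), Rational(-1, 6)) = Mul(-5, Rational(-1, 6)) = Rational(5, 6) ≈ 0.83333)
Function('g')(o) = Pow(Add(Rational(5, 6), o), Rational(1, 2)) (Function('g')(o) = Pow(Add(o, Rational(5, 6)), Rational(1, 2)) = Pow(Add(Rational(5, 6), o), Rational(1, 2)))
Mul(Pow(Add(19, 39), Rational(1, 2)), Add(Function('g')(m), -139)) = Mul(Pow(Add(19, 39), Rational(1, 2)), Add(Mul(Rational(1, 6), Pow(Add(30, Mul(36, 10)), Rational(1, 2))), -139)) = Mul(Pow(58, Rational(1, 2)), Add(Mul(Rational(1, 6), Pow(Add(30, 360), Rational(1, 2))), -139)) = Mul(Pow(58, Rational(1, 2)), Add(Mul(Rational(1, 6), Pow(390, Rational(1, 2))), -139)) = Mul(Pow(58, Rational(1, 2)), Add(-139, Mul(Rational(1, 6), Pow(390, Rational(1, 2)))))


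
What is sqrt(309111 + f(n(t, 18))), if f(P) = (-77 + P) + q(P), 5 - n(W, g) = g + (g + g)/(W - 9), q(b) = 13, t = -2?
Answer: sqrt(37393510)/11 ≈ 555.91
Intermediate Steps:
n(W, g) = 5 - g - 2*g/(-9 + W) (n(W, g) = 5 - (g + (g + g)/(W - 9)) = 5 - (g + (2*g)/(-9 + W)) = 5 - (g + 2*g/(-9 + W)) = 5 + (-g - 2*g/(-9 + W)) = 5 - g - 2*g/(-9 + W))
f(P) = -64 + P (f(P) = (-77 + P) + 13 = -64 + P)
sqrt(309111 + f(n(t, 18))) = sqrt(309111 + (-64 + (-45 + 5*(-2) + 7*18 - 1*(-2)*18)/(-9 - 2))) = sqrt(309111 + (-64 + (-45 - 10 + 126 + 36)/(-11))) = sqrt(309111 + (-64 - 1/11*107)) = sqrt(309111 + (-64 - 107/11)) = sqrt(309111 - 811/11) = sqrt(3399410/11) = sqrt(37393510)/11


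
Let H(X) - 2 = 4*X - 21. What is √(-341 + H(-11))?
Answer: 2*I*√101 ≈ 20.1*I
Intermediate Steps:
H(X) = -19 + 4*X (H(X) = 2 + (4*X - 21) = 2 + (-21 + 4*X) = -19 + 4*X)
√(-341 + H(-11)) = √(-341 + (-19 + 4*(-11))) = √(-341 + (-19 - 44)) = √(-341 - 63) = √(-404) = 2*I*√101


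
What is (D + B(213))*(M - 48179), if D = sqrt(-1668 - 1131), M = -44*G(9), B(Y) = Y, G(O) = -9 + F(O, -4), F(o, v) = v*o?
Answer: -9840387 - 138597*I*sqrt(311) ≈ -9.8404e+6 - 2.4442e+6*I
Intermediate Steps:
F(o, v) = o*v
G(O) = -9 - 4*O (G(O) = -9 + O*(-4) = -9 - 4*O)
M = 1980 (M = -44*(-9 - 4*9) = -44*(-9 - 36) = -44*(-45) = 1980)
D = 3*I*sqrt(311) (D = sqrt(-2799) = 3*I*sqrt(311) ≈ 52.906*I)
(D + B(213))*(M - 48179) = (3*I*sqrt(311) + 213)*(1980 - 48179) = (213 + 3*I*sqrt(311))*(-46199) = -9840387 - 138597*I*sqrt(311)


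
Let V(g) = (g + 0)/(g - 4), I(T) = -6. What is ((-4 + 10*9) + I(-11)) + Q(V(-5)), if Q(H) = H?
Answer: 725/9 ≈ 80.556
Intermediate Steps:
V(g) = g/(-4 + g)
((-4 + 10*9) + I(-11)) + Q(V(-5)) = ((-4 + 10*9) - 6) - 5/(-4 - 5) = ((-4 + 90) - 6) - 5/(-9) = (86 - 6) - 5*(-⅑) = 80 + 5/9 = 725/9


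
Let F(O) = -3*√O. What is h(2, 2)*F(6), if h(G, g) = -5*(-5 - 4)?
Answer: -135*√6 ≈ -330.68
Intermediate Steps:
h(G, g) = 45 (h(G, g) = -5*(-9) = 45)
h(2, 2)*F(6) = 45*(-3*√6) = -135*√6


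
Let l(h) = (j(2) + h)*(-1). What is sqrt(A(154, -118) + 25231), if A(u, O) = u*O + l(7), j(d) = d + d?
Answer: 2*sqrt(1762) ≈ 83.952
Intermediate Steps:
j(d) = 2*d
l(h) = -4 - h (l(h) = (2*2 + h)*(-1) = (4 + h)*(-1) = -4 - h)
A(u, O) = -11 + O*u (A(u, O) = u*O + (-4 - 1*7) = O*u + (-4 - 7) = O*u - 11 = -11 + O*u)
sqrt(A(154, -118) + 25231) = sqrt((-11 - 118*154) + 25231) = sqrt((-11 - 18172) + 25231) = sqrt(-18183 + 25231) = sqrt(7048) = 2*sqrt(1762)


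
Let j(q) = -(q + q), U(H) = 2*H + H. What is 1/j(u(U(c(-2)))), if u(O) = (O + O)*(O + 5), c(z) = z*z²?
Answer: -1/1824 ≈ -0.00054825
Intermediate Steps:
c(z) = z³
U(H) = 3*H
u(O) = 2*O*(5 + O) (u(O) = (2*O)*(5 + O) = 2*O*(5 + O))
j(q) = -2*q
1/j(u(U(c(-2)))) = 1/(-4*3*(-2)³*(5 + 3*(-2)³)) = 1/(-4*3*(-8)*(5 + 3*(-8))) = 1/(-4*(-24)*(5 - 24)) = 1/(-4*(-24)*(-19)) = 1/(-2*912) = 1/(-1824) = -1/1824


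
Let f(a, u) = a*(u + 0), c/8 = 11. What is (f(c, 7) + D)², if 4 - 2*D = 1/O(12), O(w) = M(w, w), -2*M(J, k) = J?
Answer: 55011889/144 ≈ 3.8203e+5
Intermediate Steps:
M(J, k) = -J/2
c = 88 (c = 8*11 = 88)
O(w) = -w/2
f(a, u) = a*u
D = 25/12 (D = 2 - 1/(2*((-½*12))) = 2 - ½/(-6) = 2 - ½*(-⅙) = 2 + 1/12 = 25/12 ≈ 2.0833)
(f(c, 7) + D)² = (88*7 + 25/12)² = (616 + 25/12)² = (7417/12)² = 55011889/144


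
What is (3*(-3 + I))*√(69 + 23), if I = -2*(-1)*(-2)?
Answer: -42*√23 ≈ -201.42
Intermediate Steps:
I = -4 (I = 2*(-2) = -4)
(3*(-3 + I))*√(69 + 23) = (3*(-3 - 4))*√(69 + 23) = (3*(-7))*√92 = -42*√23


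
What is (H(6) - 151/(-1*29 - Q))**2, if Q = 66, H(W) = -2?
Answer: 1521/9025 ≈ 0.16853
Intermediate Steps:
(H(6) - 151/(-1*29 - Q))**2 = (-2 - 151/(-1*29 - 1*66))**2 = (-2 - 151/(-29 - 66))**2 = (-2 - 151/(-95))**2 = (-2 - 151*(-1/95))**2 = (-2 + 151/95)**2 = (-39/95)**2 = 1521/9025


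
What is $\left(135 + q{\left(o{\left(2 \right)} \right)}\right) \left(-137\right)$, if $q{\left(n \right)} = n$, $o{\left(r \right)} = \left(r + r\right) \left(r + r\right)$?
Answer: $-20687$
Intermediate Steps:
$o{\left(r \right)} = 4 r^{2}$ ($o{\left(r \right)} = 2 r 2 r = 4 r^{2}$)
$\left(135 + q{\left(o{\left(2 \right)} \right)}\right) \left(-137\right) = \left(135 + 4 \cdot 2^{2}\right) \left(-137\right) = \left(135 + 4 \cdot 4\right) \left(-137\right) = \left(135 + 16\right) \left(-137\right) = 151 \left(-137\right) = -20687$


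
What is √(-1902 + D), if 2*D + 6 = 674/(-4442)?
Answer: I*√37589745374/4442 ≈ 43.647*I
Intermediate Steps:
D = -13663/4442 (D = -3 + (674/(-4442))/2 = -3 + (674*(-1/4442))/2 = -3 + (½)*(-337/2221) = -3 - 337/4442 = -13663/4442 ≈ -3.0759)
√(-1902 + D) = √(-1902 - 13663/4442) = √(-8462347/4442) = I*√37589745374/4442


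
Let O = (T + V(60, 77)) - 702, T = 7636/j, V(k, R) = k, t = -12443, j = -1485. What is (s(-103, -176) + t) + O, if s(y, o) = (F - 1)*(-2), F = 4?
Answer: -19447771/1485 ≈ -13096.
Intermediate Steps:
s(y, o) = -6 (s(y, o) = (4 - 1)*(-2) = 3*(-2) = -6)
T = -7636/1485 (T = 7636/(-1485) = 7636*(-1/1485) = -7636/1485 ≈ -5.1421)
O = -961006/1485 (O = (-7636/1485 + 60) - 702 = 81464/1485 - 702 = -961006/1485 ≈ -647.14)
(s(-103, -176) + t) + O = (-6 - 12443) - 961006/1485 = -12449 - 961006/1485 = -19447771/1485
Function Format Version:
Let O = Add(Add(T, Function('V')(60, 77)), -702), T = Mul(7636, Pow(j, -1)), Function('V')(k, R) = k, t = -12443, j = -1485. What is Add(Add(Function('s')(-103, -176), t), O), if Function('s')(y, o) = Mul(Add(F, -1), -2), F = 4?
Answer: Rational(-19447771, 1485) ≈ -13096.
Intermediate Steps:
Function('s')(y, o) = -6 (Function('s')(y, o) = Mul(Add(4, -1), -2) = Mul(3, -2) = -6)
T = Rational(-7636, 1485) (T = Mul(7636, Pow(-1485, -1)) = Mul(7636, Rational(-1, 1485)) = Rational(-7636, 1485) ≈ -5.1421)
O = Rational(-961006, 1485) (O = Add(Add(Rational(-7636, 1485), 60), -702) = Add(Rational(81464, 1485), -702) = Rational(-961006, 1485) ≈ -647.14)
Add(Add(Function('s')(-103, -176), t), O) = Add(Add(-6, -12443), Rational(-961006, 1485)) = Add(-12449, Rational(-961006, 1485)) = Rational(-19447771, 1485)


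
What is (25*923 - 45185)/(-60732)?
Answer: 3685/10122 ≈ 0.36406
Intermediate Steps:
(25*923 - 45185)/(-60732) = (23075 - 45185)*(-1/60732) = -22110*(-1/60732) = 3685/10122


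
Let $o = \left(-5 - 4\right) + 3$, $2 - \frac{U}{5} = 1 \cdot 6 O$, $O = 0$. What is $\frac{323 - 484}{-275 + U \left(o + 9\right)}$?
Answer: $\frac{23}{35} \approx 0.65714$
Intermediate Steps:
$U = 10$ ($U = 10 - 5 \cdot 1 \cdot 6 \cdot 0 = 10 - 5 \cdot 6 \cdot 0 = 10 - 0 = 10 + 0 = 10$)
$o = -6$ ($o = -9 + 3 = -6$)
$\frac{323 - 484}{-275 + U \left(o + 9\right)} = \frac{323 - 484}{-275 + 10 \left(-6 + 9\right)} = - \frac{161}{-275 + 10 \cdot 3} = - \frac{161}{-275 + 30} = - \frac{161}{-245} = \left(-161\right) \left(- \frac{1}{245}\right) = \frac{23}{35}$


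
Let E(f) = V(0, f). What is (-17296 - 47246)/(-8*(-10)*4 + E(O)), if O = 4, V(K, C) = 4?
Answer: -10757/54 ≈ -199.20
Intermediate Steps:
E(f) = 4
(-17296 - 47246)/(-8*(-10)*4 + E(O)) = (-17296 - 47246)/(-8*(-10)*4 + 4) = -64542/(80*4 + 4) = -64542/(320 + 4) = -64542/324 = -64542*1/324 = -10757/54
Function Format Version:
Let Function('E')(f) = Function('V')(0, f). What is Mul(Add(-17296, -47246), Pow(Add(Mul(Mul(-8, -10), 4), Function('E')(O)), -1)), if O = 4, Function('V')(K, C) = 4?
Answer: Rational(-10757, 54) ≈ -199.20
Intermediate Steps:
Function('E')(f) = 4
Mul(Add(-17296, -47246), Pow(Add(Mul(Mul(-8, -10), 4), Function('E')(O)), -1)) = Mul(Add(-17296, -47246), Pow(Add(Mul(Mul(-8, -10), 4), 4), -1)) = Mul(-64542, Pow(Add(Mul(80, 4), 4), -1)) = Mul(-64542, Pow(Add(320, 4), -1)) = Mul(-64542, Pow(324, -1)) = Mul(-64542, Rational(1, 324)) = Rational(-10757, 54)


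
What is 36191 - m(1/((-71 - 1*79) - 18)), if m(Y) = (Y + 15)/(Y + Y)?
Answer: 74901/2 ≈ 37451.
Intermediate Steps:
m(Y) = (15 + Y)/(2*Y) (m(Y) = (15 + Y)/((2*Y)) = (15 + Y)*(1/(2*Y)) = (15 + Y)/(2*Y))
36191 - m(1/((-71 - 1*79) - 18)) = 36191 - (15 + 1/((-71 - 1*79) - 18))/(2*(1/((-71 - 1*79) - 18))) = 36191 - (15 + 1/((-71 - 79) - 18))/(2*(1/((-71 - 79) - 18))) = 36191 - (15 + 1/(-150 - 18))/(2*(1/(-150 - 18))) = 36191 - (15 + 1/(-168))/(2*(1/(-168))) = 36191 - (15 - 1/168)/(2*(-1/168)) = 36191 - (-168)*2519/(2*168) = 36191 - 1*(-2519/2) = 36191 + 2519/2 = 74901/2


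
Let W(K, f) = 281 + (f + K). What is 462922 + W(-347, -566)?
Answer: 462290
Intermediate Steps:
W(K, f) = 281 + K + f (W(K, f) = 281 + (K + f) = 281 + K + f)
462922 + W(-347, -566) = 462922 + (281 - 347 - 566) = 462922 - 632 = 462290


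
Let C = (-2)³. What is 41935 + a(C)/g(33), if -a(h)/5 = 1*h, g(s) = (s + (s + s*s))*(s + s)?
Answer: 319670509/7623 ≈ 41935.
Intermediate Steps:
C = -8
g(s) = 2*s*(s² + 2*s) (g(s) = (s + (s + s²))*(2*s) = (s² + 2*s)*(2*s) = 2*s*(s² + 2*s))
a(h) = -5*h
41935 + a(C)/g(33) = 41935 + (-5*(-8))/((2*33²*(2 + 33))) = 41935 + 40/((2*1089*35)) = 41935 + 40/76230 = 41935 + 40*(1/76230) = 41935 + 4/7623 = 319670509/7623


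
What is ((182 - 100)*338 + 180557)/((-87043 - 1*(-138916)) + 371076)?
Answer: 208273/422949 ≈ 0.49243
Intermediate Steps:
((182 - 100)*338 + 180557)/((-87043 - 1*(-138916)) + 371076) = (82*338 + 180557)/((-87043 + 138916) + 371076) = (27716 + 180557)/(51873 + 371076) = 208273/422949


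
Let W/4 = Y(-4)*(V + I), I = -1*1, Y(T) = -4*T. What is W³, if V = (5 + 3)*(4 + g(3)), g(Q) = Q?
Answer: 43614208000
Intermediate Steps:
V = 56 (V = (5 + 3)*(4 + 3) = 8*7 = 56)
I = -1
W = 3520 (W = 4*((-4*(-4))*(56 - 1)) = 4*(16*55) = 4*880 = 3520)
W³ = 3520³ = 43614208000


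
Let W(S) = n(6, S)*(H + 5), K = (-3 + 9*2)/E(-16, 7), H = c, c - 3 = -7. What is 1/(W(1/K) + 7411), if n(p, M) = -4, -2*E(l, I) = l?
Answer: 1/7407 ≈ 0.00013501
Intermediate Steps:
c = -4 (c = 3 - 7 = -4)
E(l, I) = -l/2
H = -4
K = 15/8 (K = (-3 + 9*2)/((-1/2*(-16))) = (-3 + 18)/8 = 15*(1/8) = 15/8 ≈ 1.8750)
W(S) = -4 (W(S) = -4*(-4 + 5) = -4*1 = -4)
1/(W(1/K) + 7411) = 1/(-4 + 7411) = 1/7407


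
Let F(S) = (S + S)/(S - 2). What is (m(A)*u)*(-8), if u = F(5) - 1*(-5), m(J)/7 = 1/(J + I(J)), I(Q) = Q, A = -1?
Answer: 700/3 ≈ 233.33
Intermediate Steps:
F(S) = 2*S/(-2 + S) (F(S) = (2*S)/(-2 + S) = 2*S/(-2 + S))
m(J) = 7/(2*J) (m(J) = 7/(J + J) = 7/((2*J)) = 7*(1/(2*J)) = 7/(2*J))
u = 25/3 (u = 2*5/(-2 + 5) - 1*(-5) = 2*5/3 + 5 = 2*5*(⅓) + 5 = 10/3 + 5 = 25/3 ≈ 8.3333)
(m(A)*u)*(-8) = (((7/2)/(-1))*(25/3))*(-8) = (((7/2)*(-1))*(25/3))*(-8) = -7/2*25/3*(-8) = -175/6*(-8) = 700/3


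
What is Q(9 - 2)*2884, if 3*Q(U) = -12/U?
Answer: -1648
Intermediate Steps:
Q(U) = -4/U (Q(U) = (-12/U)/3 = -4/U)
Q(9 - 2)*2884 = -4/(9 - 2)*2884 = -4/7*2884 = -1648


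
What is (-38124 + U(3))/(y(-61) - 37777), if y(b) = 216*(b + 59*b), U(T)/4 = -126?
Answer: 38628/828337 ≈ 0.046633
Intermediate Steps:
U(T) = -504 (U(T) = 4*(-126) = -504)
y(b) = 12960*b (y(b) = 216*(60*b) = 12960*b)
(-38124 + U(3))/(y(-61) - 37777) = (-38124 - 504)/(12960*(-61) - 37777) = -38628/(-790560 - 37777) = -38628/(-828337) = -38628*(-1/828337) = 38628/828337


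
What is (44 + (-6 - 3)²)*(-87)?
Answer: -10875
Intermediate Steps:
(44 + (-6 - 3)²)*(-87) = (44 + (-9)²)*(-87) = (44 + 81)*(-87) = 125*(-87) = -10875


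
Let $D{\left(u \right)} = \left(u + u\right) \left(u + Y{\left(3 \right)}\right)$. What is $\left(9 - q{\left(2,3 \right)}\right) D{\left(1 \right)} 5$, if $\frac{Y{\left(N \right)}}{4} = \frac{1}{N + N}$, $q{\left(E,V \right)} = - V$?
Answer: $200$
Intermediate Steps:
$Y{\left(N \right)} = \frac{2}{N}$ ($Y{\left(N \right)} = \frac{4}{N + N} = \frac{4}{2 N} = 4 \frac{1}{2 N} = \frac{2}{N}$)
$D{\left(u \right)} = 2 u \left(\frac{2}{3} + u\right)$ ($D{\left(u \right)} = \left(u + u\right) \left(u + \frac{2}{3}\right) = 2 u \left(u + 2 \cdot \frac{1}{3}\right) = 2 u \left(u + \frac{2}{3}\right) = 2 u \left(\frac{2}{3} + u\right)$)
$\left(9 - q{\left(2,3 \right)}\right) D{\left(1 \right)} 5 = \left(9 - \left(-1\right) 3\right) \frac{2}{3} \cdot 1 \left(2 + 3 \cdot 1\right) 5 = \left(9 - -3\right) \frac{2}{3} \cdot 1 \left(2 + 3\right) 5 = \left(9 + 3\right) \frac{2}{3} \cdot 1 \cdot 5 \cdot 5 = 12 \cdot \frac{10}{3} \cdot 5 = 40 \cdot 5 = 200$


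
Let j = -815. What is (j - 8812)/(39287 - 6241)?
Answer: -9627/33046 ≈ -0.29132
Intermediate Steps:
(j - 8812)/(39287 - 6241) = (-815 - 8812)/(39287 - 6241) = -9627/33046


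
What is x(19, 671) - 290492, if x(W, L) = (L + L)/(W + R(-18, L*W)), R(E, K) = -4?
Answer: -4356038/15 ≈ -2.9040e+5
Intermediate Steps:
x(W, L) = 2*L/(-4 + W) (x(W, L) = (L + L)/(W - 4) = (2*L)/(-4 + W) = 2*L/(-4 + W))
x(19, 671) - 290492 = 2*671/(-4 + 19) - 290492 = 2*671/15 - 290492 = 2*671*(1/15) - 290492 = 1342/15 - 290492 = -4356038/15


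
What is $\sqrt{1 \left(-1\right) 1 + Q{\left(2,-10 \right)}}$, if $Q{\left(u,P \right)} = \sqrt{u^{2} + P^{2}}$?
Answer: $\sqrt{-1 + 2 \sqrt{26}} \approx 3.0328$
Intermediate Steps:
$Q{\left(u,P \right)} = \sqrt{P^{2} + u^{2}}$
$\sqrt{1 \left(-1\right) 1 + Q{\left(2,-10 \right)}} = \sqrt{1 \left(-1\right) 1 + \sqrt{\left(-10\right)^{2} + 2^{2}}} = \sqrt{\left(-1\right) 1 + \sqrt{100 + 4}} = \sqrt{-1 + \sqrt{104}} = \sqrt{-1 + 2 \sqrt{26}}$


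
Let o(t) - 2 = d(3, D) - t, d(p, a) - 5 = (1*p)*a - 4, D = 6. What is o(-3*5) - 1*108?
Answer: -72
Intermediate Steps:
d(p, a) = 1 + a*p (d(p, a) = 5 + ((1*p)*a - 4) = 5 + (p*a - 4) = 5 + (a*p - 4) = 5 + (-4 + a*p) = 1 + a*p)
o(t) = 21 - t (o(t) = 2 + ((1 + 6*3) - t) = 2 + ((1 + 18) - t) = 2 + (19 - t) = 21 - t)
o(-3*5) - 1*108 = (21 - (-3)*5) - 1*108 = (21 - 1*(-15)) - 108 = (21 + 15) - 108 = 36 - 108 = -72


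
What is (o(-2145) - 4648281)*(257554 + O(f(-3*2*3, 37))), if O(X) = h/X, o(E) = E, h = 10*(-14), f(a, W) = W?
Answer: -44315574206508/37 ≈ -1.1977e+12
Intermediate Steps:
h = -140
O(X) = -140/X
(o(-2145) - 4648281)*(257554 + O(f(-3*2*3, 37))) = (-2145 - 4648281)*(257554 - 140/37) = -4650426*(257554 - 140*1/37) = -4650426*(257554 - 140/37) = -4650426*9529358/37 = -44315574206508/37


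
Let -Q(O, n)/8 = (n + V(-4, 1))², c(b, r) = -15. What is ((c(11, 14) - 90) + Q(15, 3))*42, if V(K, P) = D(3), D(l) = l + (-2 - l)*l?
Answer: -31626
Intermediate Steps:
D(l) = l + l*(-2 - l)
V(K, P) = -12 (V(K, P) = -1*3*(1 + 3) = -1*3*4 = -12)
Q(O, n) = -8*(-12 + n)² (Q(O, n) = -8*(n - 12)² = -8*(-12 + n)²)
((c(11, 14) - 90) + Q(15, 3))*42 = ((-15 - 90) - 8*(-12 + 3)²)*42 = (-105 - 8*(-9)²)*42 = (-105 - 8*81)*42 = (-105 - 648)*42 = -753*42 = -31626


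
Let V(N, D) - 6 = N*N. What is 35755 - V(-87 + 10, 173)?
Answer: 29820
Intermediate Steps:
V(N, D) = 6 + N² (V(N, D) = 6 + N*N = 6 + N²)
35755 - V(-87 + 10, 173) = 35755 - (6 + (-87 + 10)²) = 35755 - (6 + (-77)²) = 35755 - (6 + 5929) = 35755 - 1*5935 = 35755 - 5935 = 29820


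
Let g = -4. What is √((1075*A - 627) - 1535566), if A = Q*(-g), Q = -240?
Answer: I*√2568193 ≈ 1602.6*I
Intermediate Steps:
A = -960 (A = -(-240)*(-4) = -240*4 = -960)
√((1075*A - 627) - 1535566) = √((1075*(-960) - 627) - 1535566) = √((-1032000 - 627) - 1535566) = √(-1032627 - 1535566) = √(-2568193) = I*√2568193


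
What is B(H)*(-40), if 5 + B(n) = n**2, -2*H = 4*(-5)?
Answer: -3800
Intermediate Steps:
H = 10 (H = -2*(-5) = -1/2*(-20) = 10)
B(n) = -5 + n**2
B(H)*(-40) = (-5 + 10**2)*(-40) = (-5 + 100)*(-40) = 95*(-40) = -3800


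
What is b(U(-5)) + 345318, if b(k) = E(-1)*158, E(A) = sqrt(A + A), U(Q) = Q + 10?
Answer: 345318 + 158*I*sqrt(2) ≈ 3.4532e+5 + 223.45*I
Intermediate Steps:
U(Q) = 10 + Q
E(A) = sqrt(2)*sqrt(A) (E(A) = sqrt(2*A) = sqrt(2)*sqrt(A))
b(k) = 158*I*sqrt(2) (b(k) = (sqrt(2)*sqrt(-1))*158 = (sqrt(2)*I)*158 = (I*sqrt(2))*158 = 158*I*sqrt(2))
b(U(-5)) + 345318 = 158*I*sqrt(2) + 345318 = 345318 + 158*I*sqrt(2)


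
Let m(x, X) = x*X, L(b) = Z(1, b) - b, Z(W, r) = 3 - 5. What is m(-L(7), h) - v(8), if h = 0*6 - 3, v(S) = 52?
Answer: -79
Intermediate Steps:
Z(W, r) = -2
L(b) = -2 - b
h = -3 (h = 0 - 3 = -3)
m(x, X) = X*x
m(-L(7), h) - v(8) = -(-3)*(-2 - 1*7) - 1*52 = -(-3)*(-2 - 7) - 52 = -(-3)*(-9) - 52 = -3*9 - 52 = -27 - 52 = -79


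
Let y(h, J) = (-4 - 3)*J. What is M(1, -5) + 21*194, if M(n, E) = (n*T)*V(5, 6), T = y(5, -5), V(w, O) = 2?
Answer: 4144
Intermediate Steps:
y(h, J) = -7*J
T = 35 (T = -7*(-5) = 35)
M(n, E) = 70*n (M(n, E) = (n*35)*2 = (35*n)*2 = 70*n)
M(1, -5) + 21*194 = 70*1 + 21*194 = 70 + 4074 = 4144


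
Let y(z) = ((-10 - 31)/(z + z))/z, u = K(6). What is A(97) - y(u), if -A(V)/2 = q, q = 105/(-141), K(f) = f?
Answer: 6967/3384 ≈ 2.0588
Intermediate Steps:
u = 6
y(z) = -41/(2*z**2) (y(z) = (-41*1/(2*z))/z = (-41/(2*z))/z = -41/(2*z**2))
q = -35/47 (q = 105*(-1/141) = -35/47 ≈ -0.74468)
A(V) = 70/47 (A(V) = -2*(-35/47) = 70/47)
A(97) - y(u) = 70/47 - (-41)/(2*6**2) = 70/47 - (-41)/(2*36) = 70/47 - 1*(-41/72) = 70/47 + 41/72 = 6967/3384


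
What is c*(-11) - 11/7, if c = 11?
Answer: -858/7 ≈ -122.57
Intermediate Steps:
c*(-11) - 11/7 = 11*(-11) - 11/7 = -121 - 11*⅐ = -121 - 11/7 = -858/7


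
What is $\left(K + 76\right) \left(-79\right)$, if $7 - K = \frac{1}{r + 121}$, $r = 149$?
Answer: $- \frac{1770311}{270} \approx -6556.7$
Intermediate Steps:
$K = \frac{1889}{270}$ ($K = 7 - \frac{1}{149 + 121} = 7 - \frac{1}{270} = \frac{1889}{270} \approx 6.9963$)
$\left(K + 76\right) \left(-79\right) = \left(\frac{1889}{270} + 76\right) \left(-79\right) = \frac{22409}{270} \left(-79\right) = - \frac{1770311}{270}$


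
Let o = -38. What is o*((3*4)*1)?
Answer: -456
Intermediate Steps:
o*((3*4)*1) = -38*3*4 = -456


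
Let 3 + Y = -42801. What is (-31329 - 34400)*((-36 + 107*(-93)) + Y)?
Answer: 3469899639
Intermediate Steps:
Y = -42804 (Y = -3 - 42801 = -42804)
(-31329 - 34400)*((-36 + 107*(-93)) + Y) = (-31329 - 34400)*((-36 + 107*(-93)) - 42804) = -65729*((-36 - 9951) - 42804) = -65729*(-9987 - 42804) = -65729*(-52791) = 3469899639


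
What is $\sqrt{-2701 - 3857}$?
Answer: $i \sqrt{6558} \approx 80.981 i$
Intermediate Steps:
$\sqrt{-2701 - 3857} = \sqrt{-6558} = i \sqrt{6558}$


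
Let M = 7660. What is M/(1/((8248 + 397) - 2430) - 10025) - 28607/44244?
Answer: -648114919603/459439827876 ≈ -1.4107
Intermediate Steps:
M/(1/((8248 + 397) - 2430) - 10025) - 28607/44244 = 7660/(1/((8248 + 397) - 2430) - 10025) - 28607/44244 = 7660/(1/(8645 - 2430) - 10025) - 28607*1/44244 = 7660/(1/6215 - 10025) - 28607/44244 = 7660/(-62305374/6215) - 28607/44244 = 7660*(-6215/62305374) - 28607/44244 = -23803450/31152687 - 28607/44244 = -648114919603/459439827876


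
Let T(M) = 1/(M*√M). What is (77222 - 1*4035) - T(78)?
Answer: 73187 - √78/6084 ≈ 73187.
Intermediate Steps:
T(M) = M^(-3/2) (T(M) = 1/(M^(3/2)) = M^(-3/2))
(77222 - 1*4035) - T(78) = (77222 - 1*4035) - 1/78^(3/2) = (77222 - 4035) - √78/6084 = 73187 - √78/6084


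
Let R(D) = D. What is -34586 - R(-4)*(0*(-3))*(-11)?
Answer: -34586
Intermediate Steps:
-34586 - R(-4)*(0*(-3))*(-11) = -34586 - (-0*(-3))*(-11) = -34586 - (-4*0)*(-11) = -34586 - 0*(-11) = -34586 - 1*0 = -34586 + 0 = -34586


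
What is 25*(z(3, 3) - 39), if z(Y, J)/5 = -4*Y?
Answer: -2475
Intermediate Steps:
z(Y, J) = -20*Y (z(Y, J) = 5*(-4*Y) = -20*Y)
25*(z(3, 3) - 39) = 25*(-20*3 - 39) = 25*(-60 - 39) = 25*(-99) = -2475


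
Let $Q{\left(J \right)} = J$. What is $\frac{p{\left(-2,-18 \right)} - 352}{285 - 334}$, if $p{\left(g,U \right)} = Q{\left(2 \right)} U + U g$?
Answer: $\frac{352}{49} \approx 7.1837$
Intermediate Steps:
$p{\left(g,U \right)} = 2 U + U g$
$\frac{p{\left(-2,-18 \right)} - 352}{285 - 334} = \frac{- 18 \left(2 - 2\right) - 352}{285 - 334} = \frac{\left(-18\right) 0 - 352}{-49} = \left(0 - 352\right) \left(- \frac{1}{49}\right) = \left(-352\right) \left(- \frac{1}{49}\right) = \frac{352}{49}$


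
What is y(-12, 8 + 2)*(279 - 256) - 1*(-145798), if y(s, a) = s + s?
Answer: 145246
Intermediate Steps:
y(s, a) = 2*s
y(-12, 8 + 2)*(279 - 256) - 1*(-145798) = (2*(-12))*(279 - 256) - 1*(-145798) = -24*23 + 145798 = -552 + 145798 = 145246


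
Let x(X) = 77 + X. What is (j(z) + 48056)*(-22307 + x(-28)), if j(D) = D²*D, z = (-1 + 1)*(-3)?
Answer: -1069630448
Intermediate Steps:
z = 0 (z = 0*(-3) = 0)
j(D) = D³
(j(z) + 48056)*(-22307 + x(-28)) = (0³ + 48056)*(-22307 + (77 - 28)) = (0 + 48056)*(-22307 + 49) = 48056*(-22258) = -1069630448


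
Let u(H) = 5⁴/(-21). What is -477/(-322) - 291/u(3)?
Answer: 2265867/201250 ≈ 11.259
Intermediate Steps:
u(H) = -625/21 (u(H) = 625*(-1/21) = -625/21)
-477/(-322) - 291/u(3) = -477/(-322) - 291/(-625/21) = -477*(-1/322) - 291*(-21/625) = 477/322 + 6111/625 = 2265867/201250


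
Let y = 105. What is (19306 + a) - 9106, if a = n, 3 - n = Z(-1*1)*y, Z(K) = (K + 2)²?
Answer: 10098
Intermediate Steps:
Z(K) = (2 + K)²
n = -102 (n = 3 - (2 - 1*1)²*105 = 3 - (2 - 1)²*105 = 3 - 1²*105 = 3 - 105 = -102)
a = -102
(19306 + a) - 9106 = (19306 - 102) - 9106 = 19204 - 9106 = 10098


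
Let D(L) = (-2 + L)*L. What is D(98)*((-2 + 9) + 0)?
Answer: 65856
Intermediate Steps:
D(L) = L*(-2 + L)
D(98)*((-2 + 9) + 0) = (98*(-2 + 98))*((-2 + 9) + 0) = (98*96)*(7 + 0) = 9408*7 = 65856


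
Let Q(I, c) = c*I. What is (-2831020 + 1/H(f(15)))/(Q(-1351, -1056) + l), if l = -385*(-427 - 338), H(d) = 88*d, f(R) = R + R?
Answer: -7473892799/4543917840 ≈ -1.6448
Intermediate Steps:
Q(I, c) = I*c
f(R) = 2*R
l = 294525 (l = -385*(-765) = 294525)
(-2831020 + 1/H(f(15)))/(Q(-1351, -1056) + l) = (-2831020 + 1/(88*(2*15)))/(-1351*(-1056) + 294525) = (-2831020 + 1/(88*30))/(1426656 + 294525) = (-2831020 + 1/2640)/1721181 = (-2831020 + 1/2640)*(1/1721181) = -7473892799/2640*1/1721181 = -7473892799/4543917840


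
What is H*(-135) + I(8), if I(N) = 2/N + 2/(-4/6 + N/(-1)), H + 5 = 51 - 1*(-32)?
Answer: -547559/52 ≈ -10530.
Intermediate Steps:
H = 78 (H = -5 + (51 - 1*(-32)) = -5 + (51 + 32) = -5 + 83 = 78)
I(N) = 2/N + 2/(-2/3 - N) (I(N) = 2/N + 2/(-4*1/6 + N*(-1)) = 2/N + 2/(-2/3 - N))
H*(-135) + I(8) = 78*(-135) + 4/(8*(2 + 3*8)) = -10530 + 4*(1/8)/(2 + 24) = -10530 + 4*(1/8)/26 = -10530 + 4*(1/8)*(1/26) = -10530 + 1/52 = -547559/52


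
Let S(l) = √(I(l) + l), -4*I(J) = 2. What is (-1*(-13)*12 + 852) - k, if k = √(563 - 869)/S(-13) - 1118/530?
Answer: 267679/265 - 2*√51/3 ≈ 1005.3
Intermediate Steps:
I(J) = -½ (I(J) = -¼*2 = -½)
S(l) = √(-½ + l)
k = -559/265 + 2*√51/3 (k = √(563 - 869)/((√(-2 + 4*(-13))/2)) - 1118/530 = √(-306)/((√(-2 - 52)/2)) - 1118*1/530 = (3*I*√34)/((√(-54)/2)) - 559/265 = (3*I*√34)/(((3*I*√6)/2)) - 559/265 = (3*I*√34)/((3*I*√6/2)) - 559/265 = (3*I*√34)*(-I*√6/9) - 559/265 = 2*√51/3 - 559/265 = -559/265 + 2*√51/3 ≈ 2.6515)
(-1*(-13)*12 + 852) - k = (-1*(-13)*12 + 852) - (-559/265 + 2*√51/3) = (13*12 + 852) + (559/265 - 2*√51/3) = (156 + 852) + (559/265 - 2*√51/3) = 1008 + (559/265 - 2*√51/3) = 267679/265 - 2*√51/3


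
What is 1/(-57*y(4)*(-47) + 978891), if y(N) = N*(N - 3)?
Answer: 1/989607 ≈ 1.0105e-6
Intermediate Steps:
y(N) = N*(-3 + N)
1/(-57*y(4)*(-47) + 978891) = 1/(-228*(-3 + 4)*(-47) + 978891) = 1/(-228*(-47) + 978891) = 1/(10716 + 978891) = 1/989607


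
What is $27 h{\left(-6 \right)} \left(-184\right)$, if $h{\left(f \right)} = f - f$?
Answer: $0$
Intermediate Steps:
$h{\left(f \right)} = 0$
$27 h{\left(-6 \right)} \left(-184\right) = 27 \cdot 0 \left(-184\right) = 0 \left(-184\right) = 0$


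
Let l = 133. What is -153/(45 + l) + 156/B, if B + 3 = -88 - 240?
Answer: -78411/58918 ≈ -1.3308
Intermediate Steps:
B = -331 (B = -3 + (-88 - 240) = -3 - 328 = -331)
-153/(45 + l) + 156/B = -153/(45 + 133) + 156/(-331) = -153/178 + 156*(-1/331) = -153*1/178 - 156/331 = -153/178 - 156/331 = -78411/58918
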